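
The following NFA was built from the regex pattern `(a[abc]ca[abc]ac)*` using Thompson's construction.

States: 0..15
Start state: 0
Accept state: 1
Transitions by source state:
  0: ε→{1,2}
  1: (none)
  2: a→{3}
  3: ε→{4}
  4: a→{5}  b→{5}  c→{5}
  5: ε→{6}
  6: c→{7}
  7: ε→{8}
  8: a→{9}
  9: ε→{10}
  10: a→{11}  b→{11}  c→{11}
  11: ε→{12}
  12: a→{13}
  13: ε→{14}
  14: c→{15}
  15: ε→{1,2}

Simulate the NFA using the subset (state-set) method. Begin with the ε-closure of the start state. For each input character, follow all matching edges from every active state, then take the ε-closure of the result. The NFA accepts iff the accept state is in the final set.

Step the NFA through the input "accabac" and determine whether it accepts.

S₀ = ε-closure({0}) = {0,1,2}
'a' @ 1: {3,4}
'c' @ 2: {5,6}
'c' @ 3: {7,8}
'a' @ 4: {9,10}
'b' @ 5: {11,12}
'a' @ 6: {13,14}
'c' @ 7: {1,2,15}  [accepting]
after full input: {1,2,15}  (accept=1 in)

Answer: ACCEPT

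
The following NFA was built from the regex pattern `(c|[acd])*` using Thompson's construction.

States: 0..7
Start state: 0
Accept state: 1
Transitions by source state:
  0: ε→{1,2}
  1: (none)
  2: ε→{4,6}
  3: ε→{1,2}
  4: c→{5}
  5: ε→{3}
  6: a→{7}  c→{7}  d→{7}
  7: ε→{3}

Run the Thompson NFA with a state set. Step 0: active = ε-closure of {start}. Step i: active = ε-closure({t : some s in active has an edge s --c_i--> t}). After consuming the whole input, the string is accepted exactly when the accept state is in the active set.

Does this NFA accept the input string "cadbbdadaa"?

Answer: REJECT

Derivation:
start: ε-closure({0}) = {0,1,2,4,6}
'c' @ 1: {1,2,3,4,5,6,7}  (accept∈set)
'a' @ 2: {1,2,3,4,6,7}  (accept∈set)
'd' @ 3: {1,2,3,4,6,7}  (accept∈set)
'b' @ 4: {}  — no active states
rest 'bdadaa' ignored (set empty)
after full input: {}  (accept=1 not in)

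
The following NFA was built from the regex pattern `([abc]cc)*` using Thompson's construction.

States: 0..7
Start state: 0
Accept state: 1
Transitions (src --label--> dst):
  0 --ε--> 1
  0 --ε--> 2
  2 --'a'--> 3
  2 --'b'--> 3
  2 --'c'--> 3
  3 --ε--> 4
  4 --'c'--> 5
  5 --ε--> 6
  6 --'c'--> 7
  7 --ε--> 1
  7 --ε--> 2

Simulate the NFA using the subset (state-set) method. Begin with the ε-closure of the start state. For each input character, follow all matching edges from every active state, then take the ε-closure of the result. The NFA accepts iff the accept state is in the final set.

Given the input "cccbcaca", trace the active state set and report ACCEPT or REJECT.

Answer: REJECT

Trace:
initial (ε-close {0}): {0,1,2}
'c' @ 1: {3,4}
'c' @ 2: {5,6}
'c' @ 3: {1,2,7}  (accept∈set)
'b' @ 4: {3,4}
'c' @ 5: {5,6}
'a' @ 6: {}  — state set empty
rest 'ca' ignored (set empty)
after full input: {}  (accept=1 not in)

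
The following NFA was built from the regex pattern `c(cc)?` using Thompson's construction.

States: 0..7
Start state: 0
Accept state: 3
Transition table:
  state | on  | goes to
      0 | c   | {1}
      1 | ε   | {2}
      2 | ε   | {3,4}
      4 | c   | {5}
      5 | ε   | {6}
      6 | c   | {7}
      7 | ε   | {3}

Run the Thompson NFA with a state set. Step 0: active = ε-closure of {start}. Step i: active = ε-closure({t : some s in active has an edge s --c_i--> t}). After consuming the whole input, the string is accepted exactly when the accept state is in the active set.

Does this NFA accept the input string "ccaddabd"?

Answer: REJECT

Derivation:
initial (ε-close {0}): {0}
'c' @ 1: {1,2,3,4}  ✓accept
'c' @ 2: {5,6}
'a' @ 3: {}  — no active states
rest 'ddabd' ignored (set empty)
after full input: {}  (accept=3 not in)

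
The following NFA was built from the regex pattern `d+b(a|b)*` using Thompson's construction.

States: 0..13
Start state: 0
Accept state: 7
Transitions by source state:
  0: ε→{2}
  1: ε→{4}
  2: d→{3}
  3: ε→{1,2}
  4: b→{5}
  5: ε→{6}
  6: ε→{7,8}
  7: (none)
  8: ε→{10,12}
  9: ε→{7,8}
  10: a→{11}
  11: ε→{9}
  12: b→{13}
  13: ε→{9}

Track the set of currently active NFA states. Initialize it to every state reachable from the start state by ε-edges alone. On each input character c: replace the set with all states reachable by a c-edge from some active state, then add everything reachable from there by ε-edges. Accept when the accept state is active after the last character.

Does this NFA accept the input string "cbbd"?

S₀ = ε-closure({0}) = {0,2}
'c' @ 1: {}  — state set empty
rest 'bbd' ignored (set empty)
final: {}; accept 7 not in set

Answer: REJECT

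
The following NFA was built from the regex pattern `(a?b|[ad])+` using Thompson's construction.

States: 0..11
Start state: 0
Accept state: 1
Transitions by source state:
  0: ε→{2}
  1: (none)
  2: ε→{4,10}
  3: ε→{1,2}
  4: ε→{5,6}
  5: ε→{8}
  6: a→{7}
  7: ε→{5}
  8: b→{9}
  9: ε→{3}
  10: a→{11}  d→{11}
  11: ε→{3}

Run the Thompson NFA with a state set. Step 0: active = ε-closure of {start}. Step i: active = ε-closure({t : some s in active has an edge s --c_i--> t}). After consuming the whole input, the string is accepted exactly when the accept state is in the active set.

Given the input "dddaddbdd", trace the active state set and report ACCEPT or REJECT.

S₀ = ε-closure({0}) = {0,2,4,5,6,8,10}
'd' @ 1: {1,2,3,4,5,6,8,10,11}  ✓accept
'd' @ 2: {1,2,3,4,5,6,8,10,11}  ✓accept
'd' @ 3: {1,2,3,4,5,6,8,10,11}  ✓accept
'a' @ 4: {1,2,3,4,5,6,7,8,10,11}  ✓accept
'd' @ 5: {1,2,3,4,5,6,8,10,11}  ✓accept
'd' @ 6: {1,2,3,4,5,6,8,10,11}  ✓accept
'b' @ 7: {1,2,3,4,5,6,8,9,10}  ✓accept
'd' @ 8: {1,2,3,4,5,6,8,10,11}  ✓accept
'd' @ 9: {1,2,3,4,5,6,8,10,11}  ✓accept
end set {1,2,3,4,5,6,8,10,11} — state 1 in

Answer: ACCEPT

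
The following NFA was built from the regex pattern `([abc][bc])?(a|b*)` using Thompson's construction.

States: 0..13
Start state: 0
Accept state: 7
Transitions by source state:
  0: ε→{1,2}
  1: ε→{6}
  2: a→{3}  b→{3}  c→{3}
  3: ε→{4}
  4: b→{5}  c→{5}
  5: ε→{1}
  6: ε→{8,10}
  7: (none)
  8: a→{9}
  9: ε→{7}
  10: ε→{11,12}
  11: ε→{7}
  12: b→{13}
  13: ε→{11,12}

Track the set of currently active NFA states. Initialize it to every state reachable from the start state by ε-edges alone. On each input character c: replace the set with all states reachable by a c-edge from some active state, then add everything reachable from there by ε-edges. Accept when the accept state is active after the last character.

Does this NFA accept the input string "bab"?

Answer: REJECT

Steps:
initial (ε-close {0}): {0,1,2,6,7,8,10,11,12}
'b' @ 1: {3,4,7,11,12,13}  (accept∈set)
'a' @ 2: {}  — dead — no transitions
rest 'b' ignored (set empty)
after full input: {}  (accept=7 not in)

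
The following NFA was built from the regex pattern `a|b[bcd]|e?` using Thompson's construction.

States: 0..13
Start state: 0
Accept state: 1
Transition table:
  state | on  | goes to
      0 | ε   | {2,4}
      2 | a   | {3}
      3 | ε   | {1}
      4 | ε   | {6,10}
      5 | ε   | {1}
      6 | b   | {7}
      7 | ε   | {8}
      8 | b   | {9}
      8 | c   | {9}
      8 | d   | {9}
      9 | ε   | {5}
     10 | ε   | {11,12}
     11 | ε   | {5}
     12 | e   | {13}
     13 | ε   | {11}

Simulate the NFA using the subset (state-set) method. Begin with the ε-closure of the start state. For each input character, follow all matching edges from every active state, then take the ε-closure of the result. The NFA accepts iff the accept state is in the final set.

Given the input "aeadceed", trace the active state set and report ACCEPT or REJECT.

S₀ = ε-closure({0}) = {0,1,2,4,5,6,10,11,12}
'a' @ 1: {1,3}  ✓accept
'e' @ 2: {}  — no active states
rest 'adceed' ignored (set empty)
end set {} — state 1 not in

Answer: REJECT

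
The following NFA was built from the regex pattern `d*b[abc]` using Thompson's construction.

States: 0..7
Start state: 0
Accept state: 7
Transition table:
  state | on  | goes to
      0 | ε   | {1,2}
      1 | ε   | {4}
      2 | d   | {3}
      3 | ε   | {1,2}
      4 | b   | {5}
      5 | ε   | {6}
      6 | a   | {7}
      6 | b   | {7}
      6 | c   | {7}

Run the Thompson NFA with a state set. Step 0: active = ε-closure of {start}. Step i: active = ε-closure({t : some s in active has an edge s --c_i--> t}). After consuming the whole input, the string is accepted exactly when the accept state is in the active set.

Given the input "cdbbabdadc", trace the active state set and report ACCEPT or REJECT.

initial (ε-close {0}): {0,1,2,4}
'c' @ 1: {}  — no active states
rest 'dbbabdadc' ignored (set empty)
after full input: {}  (accept=7 not in)

Answer: REJECT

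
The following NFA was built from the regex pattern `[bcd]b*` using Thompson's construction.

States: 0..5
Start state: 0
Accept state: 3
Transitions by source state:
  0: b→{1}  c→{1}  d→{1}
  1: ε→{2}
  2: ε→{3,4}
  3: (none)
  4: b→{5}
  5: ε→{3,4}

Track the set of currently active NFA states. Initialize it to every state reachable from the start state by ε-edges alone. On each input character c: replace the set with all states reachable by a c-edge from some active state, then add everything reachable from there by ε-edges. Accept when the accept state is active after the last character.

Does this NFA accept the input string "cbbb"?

initial (ε-close {0}): {0}
'c' @ 1: {1,2,3,4}  ✓accept
'b' @ 2: {3,4,5}  ✓accept
'b' @ 3: {3,4,5}  ✓accept
'b' @ 4: {3,4,5}  ✓accept
end set {3,4,5} — state 3 in

Answer: ACCEPT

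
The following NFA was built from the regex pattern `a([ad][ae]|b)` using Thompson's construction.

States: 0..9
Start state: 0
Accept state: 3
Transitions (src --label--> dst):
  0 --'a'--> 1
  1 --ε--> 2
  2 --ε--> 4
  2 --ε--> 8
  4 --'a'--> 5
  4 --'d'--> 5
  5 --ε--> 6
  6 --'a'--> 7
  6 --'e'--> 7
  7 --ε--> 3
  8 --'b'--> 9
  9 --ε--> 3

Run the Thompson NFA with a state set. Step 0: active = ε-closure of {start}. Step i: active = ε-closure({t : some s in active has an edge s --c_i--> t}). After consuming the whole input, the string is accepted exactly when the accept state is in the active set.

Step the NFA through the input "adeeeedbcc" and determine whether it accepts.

start: ε-closure({0}) = {0}
'a' @ 1: {1,2,4,8}
'd' @ 2: {5,6}
'e' @ 3: {3,7}  ✓accept
'e' @ 4: {}  — state set empty
rest 'eedbcc' ignored (set empty)
end set {} — state 3 not in

Answer: REJECT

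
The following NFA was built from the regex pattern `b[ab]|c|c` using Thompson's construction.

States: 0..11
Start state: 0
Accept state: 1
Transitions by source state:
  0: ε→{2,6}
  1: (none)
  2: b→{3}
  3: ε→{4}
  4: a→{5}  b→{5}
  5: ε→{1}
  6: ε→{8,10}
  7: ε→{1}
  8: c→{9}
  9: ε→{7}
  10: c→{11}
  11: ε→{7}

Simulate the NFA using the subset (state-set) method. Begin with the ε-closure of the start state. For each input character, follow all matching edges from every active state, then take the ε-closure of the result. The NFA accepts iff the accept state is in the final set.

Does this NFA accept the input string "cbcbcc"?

S₀ = ε-closure({0}) = {0,2,6,8,10}
'c' @ 1: {1,7,9,11}  [accepting]
'b' @ 2: {}  — dead — no transitions
rest 'cbcc' ignored (set empty)
final: {}; accept 1 not in set

Answer: REJECT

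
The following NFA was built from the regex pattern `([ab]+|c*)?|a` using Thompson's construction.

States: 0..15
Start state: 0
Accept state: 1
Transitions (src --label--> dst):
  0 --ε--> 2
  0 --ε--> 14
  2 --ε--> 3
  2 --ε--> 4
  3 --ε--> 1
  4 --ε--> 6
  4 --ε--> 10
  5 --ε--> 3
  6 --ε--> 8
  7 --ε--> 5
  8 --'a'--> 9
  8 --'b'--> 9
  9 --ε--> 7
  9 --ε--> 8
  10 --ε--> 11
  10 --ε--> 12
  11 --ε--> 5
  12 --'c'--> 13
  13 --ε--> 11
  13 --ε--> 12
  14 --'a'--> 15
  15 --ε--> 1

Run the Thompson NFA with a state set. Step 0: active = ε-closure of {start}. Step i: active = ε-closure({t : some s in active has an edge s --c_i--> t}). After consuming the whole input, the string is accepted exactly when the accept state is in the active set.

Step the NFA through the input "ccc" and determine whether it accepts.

Answer: ACCEPT

Derivation:
initial (ε-close {0}): {0,1,2,3,4,5,6,8,10,11,12,14}
'c' @ 1: {1,3,5,11,12,13}  ✓accept
'c' @ 2: {1,3,5,11,12,13}  ✓accept
'c' @ 3: {1,3,5,11,12,13}  ✓accept
after full input: {1,3,5,11,12,13}  (accept=1 in)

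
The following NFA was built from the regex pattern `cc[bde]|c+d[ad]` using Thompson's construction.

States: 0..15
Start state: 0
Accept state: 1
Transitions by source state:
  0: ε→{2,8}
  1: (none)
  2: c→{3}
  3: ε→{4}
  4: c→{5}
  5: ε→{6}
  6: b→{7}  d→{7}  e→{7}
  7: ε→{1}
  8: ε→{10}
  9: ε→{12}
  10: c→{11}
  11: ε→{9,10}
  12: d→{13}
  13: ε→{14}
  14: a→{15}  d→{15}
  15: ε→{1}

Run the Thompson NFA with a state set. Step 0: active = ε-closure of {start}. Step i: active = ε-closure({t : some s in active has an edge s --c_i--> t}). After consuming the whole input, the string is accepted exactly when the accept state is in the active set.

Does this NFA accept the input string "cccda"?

Answer: ACCEPT

Derivation:
start: ε-closure({0}) = {0,2,8,10}
'c' @ 1: {3,4,9,10,11,12}
'c' @ 2: {5,6,9,10,11,12}
'c' @ 3: {9,10,11,12}
'd' @ 4: {13,14}
'a' @ 5: {1,15}  [accepting]
after full input: {1,15}  (accept=1 in)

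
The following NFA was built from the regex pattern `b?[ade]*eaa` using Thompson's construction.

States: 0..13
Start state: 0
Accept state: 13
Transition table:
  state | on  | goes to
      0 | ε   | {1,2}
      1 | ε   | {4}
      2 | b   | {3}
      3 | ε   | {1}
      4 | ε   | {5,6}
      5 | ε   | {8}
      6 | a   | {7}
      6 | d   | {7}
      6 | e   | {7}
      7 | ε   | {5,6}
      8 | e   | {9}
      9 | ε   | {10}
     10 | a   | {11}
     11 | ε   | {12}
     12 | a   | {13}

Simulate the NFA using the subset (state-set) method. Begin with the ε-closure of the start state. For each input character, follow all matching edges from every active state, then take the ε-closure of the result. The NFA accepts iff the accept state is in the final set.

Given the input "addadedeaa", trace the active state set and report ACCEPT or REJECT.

initial (ε-close {0}): {0,1,2,4,5,6,8}
'a' @ 1: {5,6,7,8}
'd' @ 2: {5,6,7,8}
'd' @ 3: {5,6,7,8}
'a' @ 4: {5,6,7,8}
'd' @ 5: {5,6,7,8}
'e' @ 6: {5,6,7,8,9,10}
'd' @ 7: {5,6,7,8}
'e' @ 8: {5,6,7,8,9,10}
'a' @ 9: {5,6,7,8,11,12}
'a' @ 10: {5,6,7,8,13}  [accepting]
after full input: {5,6,7,8,13}  (accept=13 in)

Answer: ACCEPT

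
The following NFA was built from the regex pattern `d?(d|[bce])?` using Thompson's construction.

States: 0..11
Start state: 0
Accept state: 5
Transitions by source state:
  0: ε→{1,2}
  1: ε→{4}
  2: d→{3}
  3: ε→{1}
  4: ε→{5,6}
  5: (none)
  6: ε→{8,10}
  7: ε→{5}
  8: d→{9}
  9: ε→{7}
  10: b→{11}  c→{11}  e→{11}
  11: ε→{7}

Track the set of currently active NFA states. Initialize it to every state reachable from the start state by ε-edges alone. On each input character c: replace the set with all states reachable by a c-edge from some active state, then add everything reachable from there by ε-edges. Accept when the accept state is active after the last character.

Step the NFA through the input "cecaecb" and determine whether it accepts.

Answer: REJECT

Steps:
start: ε-closure({0}) = {0,1,2,4,5,6,8,10}
'c' @ 1: {5,7,11}  ✓accept
'e' @ 2: {}  — state set empty
rest 'caecb' ignored (set empty)
final: {}; accept 5 not in set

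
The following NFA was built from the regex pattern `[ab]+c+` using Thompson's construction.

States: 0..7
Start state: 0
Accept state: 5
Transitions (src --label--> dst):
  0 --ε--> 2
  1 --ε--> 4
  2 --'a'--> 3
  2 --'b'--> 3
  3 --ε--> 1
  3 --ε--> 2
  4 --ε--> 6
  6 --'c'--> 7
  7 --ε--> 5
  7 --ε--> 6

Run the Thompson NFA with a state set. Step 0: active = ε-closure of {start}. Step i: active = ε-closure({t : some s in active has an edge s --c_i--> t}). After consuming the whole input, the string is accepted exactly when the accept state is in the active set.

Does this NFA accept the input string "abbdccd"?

Answer: REJECT

Derivation:
start: ε-closure({0}) = {0,2}
'a' @ 1: {1,2,3,4,6}
'b' @ 2: {1,2,3,4,6}
'b' @ 3: {1,2,3,4,6}
'd' @ 4: {}  — state set empty
rest 'ccd' ignored (set empty)
end set {} — state 5 not in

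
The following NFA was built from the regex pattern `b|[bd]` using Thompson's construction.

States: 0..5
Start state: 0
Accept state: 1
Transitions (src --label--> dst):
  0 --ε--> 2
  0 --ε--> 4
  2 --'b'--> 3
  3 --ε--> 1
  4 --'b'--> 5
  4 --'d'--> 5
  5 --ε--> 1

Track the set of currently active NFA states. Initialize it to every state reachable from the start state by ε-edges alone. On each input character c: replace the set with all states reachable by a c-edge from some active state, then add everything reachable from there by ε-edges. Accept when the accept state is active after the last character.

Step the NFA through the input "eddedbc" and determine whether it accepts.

initial (ε-close {0}): {0,2,4}
'e' @ 1: {}  — state set empty
rest 'ddedbc' ignored (set empty)
after full input: {}  (accept=1 not in)

Answer: REJECT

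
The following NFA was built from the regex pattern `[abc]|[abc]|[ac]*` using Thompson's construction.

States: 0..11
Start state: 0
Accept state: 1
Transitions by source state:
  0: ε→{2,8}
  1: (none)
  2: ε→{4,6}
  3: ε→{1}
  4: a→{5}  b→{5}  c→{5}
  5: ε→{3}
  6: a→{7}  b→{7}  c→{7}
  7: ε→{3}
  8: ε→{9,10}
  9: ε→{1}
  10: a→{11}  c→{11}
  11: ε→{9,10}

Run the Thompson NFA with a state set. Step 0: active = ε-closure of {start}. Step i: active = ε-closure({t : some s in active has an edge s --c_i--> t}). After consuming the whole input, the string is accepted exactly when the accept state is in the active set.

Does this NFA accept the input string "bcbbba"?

S₀ = ε-closure({0}) = {0,1,2,4,6,8,9,10}
'b' @ 1: {1,3,5,7}  (accept∈set)
'c' @ 2: {}  — state set empty
rest 'bbba' ignored (set empty)
final: {}; accept 1 not in set

Answer: REJECT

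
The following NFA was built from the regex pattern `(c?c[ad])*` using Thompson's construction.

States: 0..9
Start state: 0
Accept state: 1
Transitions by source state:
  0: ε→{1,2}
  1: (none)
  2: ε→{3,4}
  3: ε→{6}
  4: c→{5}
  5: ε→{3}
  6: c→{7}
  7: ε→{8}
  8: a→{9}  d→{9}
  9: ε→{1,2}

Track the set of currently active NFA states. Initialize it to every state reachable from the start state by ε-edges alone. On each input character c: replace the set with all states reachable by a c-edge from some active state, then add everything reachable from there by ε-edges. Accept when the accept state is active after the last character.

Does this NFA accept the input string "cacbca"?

Answer: REJECT

Steps:
S₀ = ε-closure({0}) = {0,1,2,3,4,6}
'c' @ 1: {3,5,6,7,8}
'a' @ 2: {1,2,3,4,6,9}  [accepting]
'c' @ 3: {3,5,6,7,8}
'b' @ 4: {}  — no active states
rest 'ca' ignored (set empty)
end set {} — state 1 not in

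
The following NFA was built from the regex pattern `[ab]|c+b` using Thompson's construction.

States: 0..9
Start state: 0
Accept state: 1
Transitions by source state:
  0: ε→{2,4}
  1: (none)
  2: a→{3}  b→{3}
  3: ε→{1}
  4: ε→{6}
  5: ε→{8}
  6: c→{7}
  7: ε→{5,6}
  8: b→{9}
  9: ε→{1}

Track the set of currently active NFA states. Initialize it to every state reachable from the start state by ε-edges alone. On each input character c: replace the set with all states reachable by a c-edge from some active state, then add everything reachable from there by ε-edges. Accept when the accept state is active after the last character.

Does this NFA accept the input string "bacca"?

S₀ = ε-closure({0}) = {0,2,4,6}
'b' @ 1: {1,3}  [accepting]
'a' @ 2: {}  — dead — no transitions
rest 'cca' ignored (set empty)
final: {}; accept 1 not in set

Answer: REJECT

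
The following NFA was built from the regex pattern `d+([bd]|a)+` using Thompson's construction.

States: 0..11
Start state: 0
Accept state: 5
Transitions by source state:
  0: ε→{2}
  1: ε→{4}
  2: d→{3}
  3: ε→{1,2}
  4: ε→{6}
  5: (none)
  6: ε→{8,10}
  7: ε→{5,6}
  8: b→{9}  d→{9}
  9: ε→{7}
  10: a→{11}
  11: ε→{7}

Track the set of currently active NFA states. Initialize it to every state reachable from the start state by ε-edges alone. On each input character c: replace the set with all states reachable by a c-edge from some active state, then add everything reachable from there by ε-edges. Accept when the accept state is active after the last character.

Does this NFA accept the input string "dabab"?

start: ε-closure({0}) = {0,2}
'd' @ 1: {1,2,3,4,6,8,10}
'a' @ 2: {5,6,7,8,10,11}  ✓accept
'b' @ 3: {5,6,7,8,9,10}  ✓accept
'a' @ 4: {5,6,7,8,10,11}  ✓accept
'b' @ 5: {5,6,7,8,9,10}  ✓accept
after full input: {5,6,7,8,9,10}  (accept=5 in)

Answer: ACCEPT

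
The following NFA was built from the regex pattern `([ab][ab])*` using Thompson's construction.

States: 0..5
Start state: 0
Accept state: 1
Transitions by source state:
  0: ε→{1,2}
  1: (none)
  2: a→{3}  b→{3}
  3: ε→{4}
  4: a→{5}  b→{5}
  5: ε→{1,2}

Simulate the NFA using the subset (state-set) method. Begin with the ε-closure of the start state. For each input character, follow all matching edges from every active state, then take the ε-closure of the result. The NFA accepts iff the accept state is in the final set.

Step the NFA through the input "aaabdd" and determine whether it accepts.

Answer: REJECT

Steps:
initial (ε-close {0}): {0,1,2}
'a' @ 1: {3,4}
'a' @ 2: {1,2,5}  ✓accept
'a' @ 3: {3,4}
'b' @ 4: {1,2,5}  ✓accept
'd' @ 5: {}  — state set empty
rest 'd' ignored (set empty)
end set {} — state 1 not in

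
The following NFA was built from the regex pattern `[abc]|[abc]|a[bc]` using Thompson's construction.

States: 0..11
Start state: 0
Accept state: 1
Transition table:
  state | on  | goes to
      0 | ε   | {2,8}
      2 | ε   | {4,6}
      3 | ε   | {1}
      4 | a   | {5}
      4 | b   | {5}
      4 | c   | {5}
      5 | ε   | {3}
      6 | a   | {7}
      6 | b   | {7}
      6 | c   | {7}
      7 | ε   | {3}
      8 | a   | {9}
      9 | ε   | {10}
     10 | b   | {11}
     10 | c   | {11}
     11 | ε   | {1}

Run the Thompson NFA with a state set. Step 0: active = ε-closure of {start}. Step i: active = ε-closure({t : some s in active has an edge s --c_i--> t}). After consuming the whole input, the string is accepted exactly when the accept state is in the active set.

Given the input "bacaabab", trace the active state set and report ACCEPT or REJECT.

Answer: REJECT

Trace:
initial (ε-close {0}): {0,2,4,6,8}
'b' @ 1: {1,3,5,7}  (accept∈set)
'a' @ 2: {}  — dead — no transitions
rest 'caabab' ignored (set empty)
final: {}; accept 1 not in set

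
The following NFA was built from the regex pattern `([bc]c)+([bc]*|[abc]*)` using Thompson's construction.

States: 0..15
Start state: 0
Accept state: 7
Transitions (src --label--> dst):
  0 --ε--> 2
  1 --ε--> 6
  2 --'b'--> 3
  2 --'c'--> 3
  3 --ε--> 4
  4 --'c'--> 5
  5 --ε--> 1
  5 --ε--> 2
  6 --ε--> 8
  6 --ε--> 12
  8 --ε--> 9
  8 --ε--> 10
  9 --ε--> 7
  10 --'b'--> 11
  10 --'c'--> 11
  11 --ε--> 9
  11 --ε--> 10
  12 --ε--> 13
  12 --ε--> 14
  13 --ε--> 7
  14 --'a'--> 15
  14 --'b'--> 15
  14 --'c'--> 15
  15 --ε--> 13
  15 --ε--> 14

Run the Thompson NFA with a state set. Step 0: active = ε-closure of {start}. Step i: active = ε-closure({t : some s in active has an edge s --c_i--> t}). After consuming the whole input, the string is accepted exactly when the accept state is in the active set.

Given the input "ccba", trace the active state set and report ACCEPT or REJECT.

Answer: ACCEPT

Derivation:
start: ε-closure({0}) = {0,2}
'c' @ 1: {3,4}
'c' @ 2: {1,2,5,6,7,8,9,10,12,13,14}  ✓accept
'b' @ 3: {3,4,7,9,10,11,13,14,15}  ✓accept
'a' @ 4: {7,13,14,15}  ✓accept
after full input: {7,13,14,15}  (accept=7 in)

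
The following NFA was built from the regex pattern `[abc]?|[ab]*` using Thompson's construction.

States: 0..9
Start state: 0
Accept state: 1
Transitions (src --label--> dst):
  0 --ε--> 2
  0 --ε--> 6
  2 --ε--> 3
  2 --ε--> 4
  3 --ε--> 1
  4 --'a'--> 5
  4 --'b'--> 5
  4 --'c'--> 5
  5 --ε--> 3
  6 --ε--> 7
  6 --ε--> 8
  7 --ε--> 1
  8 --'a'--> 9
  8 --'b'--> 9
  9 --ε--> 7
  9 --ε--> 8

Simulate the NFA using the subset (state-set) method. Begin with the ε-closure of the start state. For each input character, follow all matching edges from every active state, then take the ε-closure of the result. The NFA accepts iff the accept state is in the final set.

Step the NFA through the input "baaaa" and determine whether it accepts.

start: ε-closure({0}) = {0,1,2,3,4,6,7,8}
'b' @ 1: {1,3,5,7,8,9}  (accept∈set)
'a' @ 2: {1,7,8,9}  (accept∈set)
'a' @ 3: {1,7,8,9}  (accept∈set)
'a' @ 4: {1,7,8,9}  (accept∈set)
'a' @ 5: {1,7,8,9}  (accept∈set)
final: {1,7,8,9}; accept 1 in set

Answer: ACCEPT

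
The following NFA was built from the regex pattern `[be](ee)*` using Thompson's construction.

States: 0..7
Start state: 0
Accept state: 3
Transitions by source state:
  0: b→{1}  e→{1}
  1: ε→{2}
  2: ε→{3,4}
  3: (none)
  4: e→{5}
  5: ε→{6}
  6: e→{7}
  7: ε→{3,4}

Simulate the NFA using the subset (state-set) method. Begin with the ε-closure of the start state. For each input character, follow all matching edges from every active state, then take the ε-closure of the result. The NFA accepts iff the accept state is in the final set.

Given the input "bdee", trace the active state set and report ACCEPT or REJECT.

Answer: REJECT

Trace:
start: ε-closure({0}) = {0}
'b' @ 1: {1,2,3,4}  [accepting]
'd' @ 2: {}  — state set empty
rest 'ee' ignored (set empty)
end set {} — state 3 not in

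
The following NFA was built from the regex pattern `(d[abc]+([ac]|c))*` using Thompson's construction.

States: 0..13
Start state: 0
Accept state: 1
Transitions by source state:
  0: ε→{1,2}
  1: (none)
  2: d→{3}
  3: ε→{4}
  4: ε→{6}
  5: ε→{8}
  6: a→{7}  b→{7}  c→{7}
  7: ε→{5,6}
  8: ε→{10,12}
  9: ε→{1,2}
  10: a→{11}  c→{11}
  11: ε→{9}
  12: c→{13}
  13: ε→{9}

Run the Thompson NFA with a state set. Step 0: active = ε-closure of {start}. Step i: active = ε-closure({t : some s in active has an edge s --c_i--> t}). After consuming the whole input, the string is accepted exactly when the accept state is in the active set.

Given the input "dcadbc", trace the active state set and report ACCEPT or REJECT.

Answer: ACCEPT

Steps:
initial (ε-close {0}): {0,1,2}
'd' @ 1: {3,4,6}
'c' @ 2: {5,6,7,8,10,12}
'a' @ 3: {1,2,5,6,7,8,9,10,11,12}  ✓accept
'd' @ 4: {3,4,6}
'b' @ 5: {5,6,7,8,10,12}
'c' @ 6: {1,2,5,6,7,8,9,10,11,12,13}  ✓accept
end set {1,2,5,6,7,8,9,10,11,12,13} — state 1 in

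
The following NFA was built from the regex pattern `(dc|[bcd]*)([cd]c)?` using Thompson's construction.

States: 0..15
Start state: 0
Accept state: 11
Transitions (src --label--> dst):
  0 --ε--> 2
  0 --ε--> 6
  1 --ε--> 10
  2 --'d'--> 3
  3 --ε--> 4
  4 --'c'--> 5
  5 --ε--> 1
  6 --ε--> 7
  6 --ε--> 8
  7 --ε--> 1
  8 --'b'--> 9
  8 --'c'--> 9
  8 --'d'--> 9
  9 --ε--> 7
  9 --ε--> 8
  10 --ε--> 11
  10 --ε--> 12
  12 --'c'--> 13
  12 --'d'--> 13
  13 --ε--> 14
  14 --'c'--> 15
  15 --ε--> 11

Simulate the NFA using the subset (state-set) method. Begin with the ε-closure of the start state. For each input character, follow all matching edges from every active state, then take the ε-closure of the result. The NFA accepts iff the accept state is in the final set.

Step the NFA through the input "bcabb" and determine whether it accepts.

S₀ = ε-closure({0}) = {0,1,2,6,7,8,10,11,12}
'b' @ 1: {1,7,8,9,10,11,12}  (accept∈set)
'c' @ 2: {1,7,8,9,10,11,12,13,14}  (accept∈set)
'a' @ 3: {}  — no active states
rest 'bb' ignored (set empty)
final: {}; accept 11 not in set

Answer: REJECT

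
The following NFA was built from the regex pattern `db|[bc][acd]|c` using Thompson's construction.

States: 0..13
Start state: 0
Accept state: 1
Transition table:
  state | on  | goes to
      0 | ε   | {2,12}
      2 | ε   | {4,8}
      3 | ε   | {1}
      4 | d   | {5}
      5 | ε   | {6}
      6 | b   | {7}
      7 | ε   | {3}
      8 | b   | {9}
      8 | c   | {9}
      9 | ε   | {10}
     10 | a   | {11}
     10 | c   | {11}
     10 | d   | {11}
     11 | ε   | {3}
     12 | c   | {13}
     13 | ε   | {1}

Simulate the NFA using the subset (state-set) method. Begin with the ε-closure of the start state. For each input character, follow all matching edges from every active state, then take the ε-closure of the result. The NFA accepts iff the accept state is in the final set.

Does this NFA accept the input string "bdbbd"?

Answer: REJECT

Derivation:
initial (ε-close {0}): {0,2,4,8,12}
'b' @ 1: {9,10}
'd' @ 2: {1,3,11}  ✓accept
'b' @ 3: {}  — dead — no transitions
rest 'bd' ignored (set empty)
after full input: {}  (accept=1 not in)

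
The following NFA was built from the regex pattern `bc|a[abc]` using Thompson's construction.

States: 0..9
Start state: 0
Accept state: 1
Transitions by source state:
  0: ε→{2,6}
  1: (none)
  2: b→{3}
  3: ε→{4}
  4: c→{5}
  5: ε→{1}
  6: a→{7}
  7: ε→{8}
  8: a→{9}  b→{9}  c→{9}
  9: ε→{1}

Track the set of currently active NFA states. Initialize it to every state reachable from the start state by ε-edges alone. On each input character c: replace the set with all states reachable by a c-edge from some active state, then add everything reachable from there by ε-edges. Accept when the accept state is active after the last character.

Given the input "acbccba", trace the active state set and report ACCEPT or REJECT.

Answer: REJECT

Steps:
S₀ = ε-closure({0}) = {0,2,6}
'a' @ 1: {7,8}
'c' @ 2: {1,9}  ✓accept
'b' @ 3: {}  — no active states
rest 'ccba' ignored (set empty)
end set {} — state 1 not in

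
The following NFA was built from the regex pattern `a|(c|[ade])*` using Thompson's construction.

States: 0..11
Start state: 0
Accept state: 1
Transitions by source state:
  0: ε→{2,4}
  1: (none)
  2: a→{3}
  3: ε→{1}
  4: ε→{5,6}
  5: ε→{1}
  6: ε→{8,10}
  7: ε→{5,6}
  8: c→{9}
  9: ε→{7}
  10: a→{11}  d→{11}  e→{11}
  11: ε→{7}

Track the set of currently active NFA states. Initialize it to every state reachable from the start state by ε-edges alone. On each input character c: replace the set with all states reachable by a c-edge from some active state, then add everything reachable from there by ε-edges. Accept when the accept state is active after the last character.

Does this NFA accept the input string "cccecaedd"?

Answer: ACCEPT

Derivation:
initial (ε-close {0}): {0,1,2,4,5,6,8,10}
'c' @ 1: {1,5,6,7,8,9,10}  ✓accept
'c' @ 2: {1,5,6,7,8,9,10}  ✓accept
'c' @ 3: {1,5,6,7,8,9,10}  ✓accept
'e' @ 4: {1,5,6,7,8,10,11}  ✓accept
'c' @ 5: {1,5,6,7,8,9,10}  ✓accept
'a' @ 6: {1,5,6,7,8,10,11}  ✓accept
'e' @ 7: {1,5,6,7,8,10,11}  ✓accept
'd' @ 8: {1,5,6,7,8,10,11}  ✓accept
'd' @ 9: {1,5,6,7,8,10,11}  ✓accept
after full input: {1,5,6,7,8,10,11}  (accept=1 in)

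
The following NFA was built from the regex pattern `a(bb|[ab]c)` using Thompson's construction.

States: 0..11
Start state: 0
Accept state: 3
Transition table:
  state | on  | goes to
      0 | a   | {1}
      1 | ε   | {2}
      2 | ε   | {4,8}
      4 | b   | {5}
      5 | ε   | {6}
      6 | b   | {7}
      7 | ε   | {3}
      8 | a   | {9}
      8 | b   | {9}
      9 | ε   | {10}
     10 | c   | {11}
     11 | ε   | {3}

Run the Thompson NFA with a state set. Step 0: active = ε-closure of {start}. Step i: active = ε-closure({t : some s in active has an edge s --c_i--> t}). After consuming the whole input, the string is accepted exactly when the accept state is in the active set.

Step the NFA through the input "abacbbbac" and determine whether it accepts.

Answer: REJECT

Trace:
start: ε-closure({0}) = {0}
'a' @ 1: {1,2,4,8}
'b' @ 2: {5,6,9,10}
'a' @ 3: {}  — no active states
rest 'cbbbac' ignored (set empty)
end set {} — state 3 not in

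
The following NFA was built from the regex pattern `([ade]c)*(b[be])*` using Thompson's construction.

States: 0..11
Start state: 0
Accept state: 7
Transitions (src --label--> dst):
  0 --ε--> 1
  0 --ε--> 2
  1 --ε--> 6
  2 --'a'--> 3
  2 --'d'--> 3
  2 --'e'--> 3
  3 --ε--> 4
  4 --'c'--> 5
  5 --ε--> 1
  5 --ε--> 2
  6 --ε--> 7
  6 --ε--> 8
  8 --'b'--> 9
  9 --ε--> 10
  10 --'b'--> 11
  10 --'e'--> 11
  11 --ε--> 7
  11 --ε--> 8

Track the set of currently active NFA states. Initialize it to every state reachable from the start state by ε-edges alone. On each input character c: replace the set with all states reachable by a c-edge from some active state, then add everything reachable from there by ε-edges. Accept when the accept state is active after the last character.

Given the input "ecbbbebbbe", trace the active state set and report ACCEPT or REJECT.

initial (ε-close {0}): {0,1,2,6,7,8}
'e' @ 1: {3,4}
'c' @ 2: {1,2,5,6,7,8}  (accept∈set)
'b' @ 3: {9,10}
'b' @ 4: {7,8,11}  (accept∈set)
'b' @ 5: {9,10}
'e' @ 6: {7,8,11}  (accept∈set)
'b' @ 7: {9,10}
'b' @ 8: {7,8,11}  (accept∈set)
'b' @ 9: {9,10}
'e' @ 10: {7,8,11}  (accept∈set)
after full input: {7,8,11}  (accept=7 in)

Answer: ACCEPT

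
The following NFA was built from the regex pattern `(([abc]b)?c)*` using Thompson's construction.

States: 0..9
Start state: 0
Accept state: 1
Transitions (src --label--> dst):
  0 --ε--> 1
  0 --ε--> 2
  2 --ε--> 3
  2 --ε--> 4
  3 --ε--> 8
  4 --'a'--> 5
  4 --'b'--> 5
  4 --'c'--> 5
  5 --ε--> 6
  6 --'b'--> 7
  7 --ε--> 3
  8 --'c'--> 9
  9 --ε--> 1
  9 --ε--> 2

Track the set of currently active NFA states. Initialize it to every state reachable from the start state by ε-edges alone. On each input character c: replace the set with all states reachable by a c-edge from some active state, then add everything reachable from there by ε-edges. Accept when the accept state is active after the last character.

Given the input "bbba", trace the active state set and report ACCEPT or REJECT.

initial (ε-close {0}): {0,1,2,3,4,8}
'b' @ 1: {5,6}
'b' @ 2: {3,7,8}
'b' @ 3: {}  — state set empty
rest 'a' ignored (set empty)
end set {} — state 1 not in

Answer: REJECT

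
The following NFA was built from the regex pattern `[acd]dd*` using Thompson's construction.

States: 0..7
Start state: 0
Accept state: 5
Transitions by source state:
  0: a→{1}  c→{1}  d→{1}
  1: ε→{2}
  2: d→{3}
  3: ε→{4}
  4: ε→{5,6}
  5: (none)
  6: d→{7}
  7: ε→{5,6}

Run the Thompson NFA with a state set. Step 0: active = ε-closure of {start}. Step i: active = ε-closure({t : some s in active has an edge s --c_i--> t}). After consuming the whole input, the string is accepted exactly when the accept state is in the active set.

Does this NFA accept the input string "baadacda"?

S₀ = ε-closure({0}) = {0}
'b' @ 1: {}  — state set empty
rest 'aadacda' ignored (set empty)
end set {} — state 5 not in

Answer: REJECT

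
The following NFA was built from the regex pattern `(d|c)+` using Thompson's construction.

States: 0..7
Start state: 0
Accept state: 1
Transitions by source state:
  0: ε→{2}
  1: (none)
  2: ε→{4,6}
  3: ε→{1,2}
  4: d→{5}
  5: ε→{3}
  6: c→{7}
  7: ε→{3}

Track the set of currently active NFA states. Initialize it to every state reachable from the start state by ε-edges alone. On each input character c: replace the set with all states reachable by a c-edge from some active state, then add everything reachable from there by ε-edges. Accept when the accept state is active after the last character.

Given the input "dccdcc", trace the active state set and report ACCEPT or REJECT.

Answer: ACCEPT

Trace:
initial (ε-close {0}): {0,2,4,6}
'd' @ 1: {1,2,3,4,5,6}  (accept∈set)
'c' @ 2: {1,2,3,4,6,7}  (accept∈set)
'c' @ 3: {1,2,3,4,6,7}  (accept∈set)
'd' @ 4: {1,2,3,4,5,6}  (accept∈set)
'c' @ 5: {1,2,3,4,6,7}  (accept∈set)
'c' @ 6: {1,2,3,4,6,7}  (accept∈set)
end set {1,2,3,4,6,7} — state 1 in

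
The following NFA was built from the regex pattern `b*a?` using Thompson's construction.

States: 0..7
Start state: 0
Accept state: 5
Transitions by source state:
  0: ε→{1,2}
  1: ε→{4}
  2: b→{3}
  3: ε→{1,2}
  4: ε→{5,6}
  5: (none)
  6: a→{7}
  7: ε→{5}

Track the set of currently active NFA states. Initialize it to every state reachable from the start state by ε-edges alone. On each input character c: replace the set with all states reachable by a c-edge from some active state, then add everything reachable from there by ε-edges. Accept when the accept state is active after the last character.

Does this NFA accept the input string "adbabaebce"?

start: ε-closure({0}) = {0,1,2,4,5,6}
'a' @ 1: {5,7}  ✓accept
'd' @ 2: {}  — no active states
rest 'babaebce' ignored (set empty)
final: {}; accept 5 not in set

Answer: REJECT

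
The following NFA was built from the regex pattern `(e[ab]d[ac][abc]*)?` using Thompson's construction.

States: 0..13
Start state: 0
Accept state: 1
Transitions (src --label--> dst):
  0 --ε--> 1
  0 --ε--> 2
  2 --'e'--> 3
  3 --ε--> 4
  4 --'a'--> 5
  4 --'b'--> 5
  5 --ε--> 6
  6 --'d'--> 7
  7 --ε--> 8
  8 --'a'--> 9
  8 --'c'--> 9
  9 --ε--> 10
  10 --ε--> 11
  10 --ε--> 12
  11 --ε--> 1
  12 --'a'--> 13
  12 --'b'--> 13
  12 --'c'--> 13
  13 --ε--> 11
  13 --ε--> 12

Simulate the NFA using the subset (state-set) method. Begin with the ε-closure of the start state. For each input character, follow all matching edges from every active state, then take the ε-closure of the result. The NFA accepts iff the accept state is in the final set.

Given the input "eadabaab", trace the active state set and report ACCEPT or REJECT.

S₀ = ε-closure({0}) = {0,1,2}
'e' @ 1: {3,4}
'a' @ 2: {5,6}
'd' @ 3: {7,8}
'a' @ 4: {1,9,10,11,12}  (accept∈set)
'b' @ 5: {1,11,12,13}  (accept∈set)
'a' @ 6: {1,11,12,13}  (accept∈set)
'a' @ 7: {1,11,12,13}  (accept∈set)
'b' @ 8: {1,11,12,13}  (accept∈set)
final: {1,11,12,13}; accept 1 in set

Answer: ACCEPT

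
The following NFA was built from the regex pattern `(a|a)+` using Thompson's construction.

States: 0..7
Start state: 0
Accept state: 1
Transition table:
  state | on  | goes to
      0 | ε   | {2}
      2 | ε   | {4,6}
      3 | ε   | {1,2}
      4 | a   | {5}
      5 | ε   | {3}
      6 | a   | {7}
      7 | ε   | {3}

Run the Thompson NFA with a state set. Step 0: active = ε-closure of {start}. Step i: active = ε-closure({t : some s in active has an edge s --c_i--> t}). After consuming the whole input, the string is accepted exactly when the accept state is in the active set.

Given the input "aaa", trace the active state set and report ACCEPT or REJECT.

S₀ = ε-closure({0}) = {0,2,4,6}
'a' @ 1: {1,2,3,4,5,6,7}  ✓accept
'a' @ 2: {1,2,3,4,5,6,7}  ✓accept
'a' @ 3: {1,2,3,4,5,6,7}  ✓accept
end set {1,2,3,4,5,6,7} — state 1 in

Answer: ACCEPT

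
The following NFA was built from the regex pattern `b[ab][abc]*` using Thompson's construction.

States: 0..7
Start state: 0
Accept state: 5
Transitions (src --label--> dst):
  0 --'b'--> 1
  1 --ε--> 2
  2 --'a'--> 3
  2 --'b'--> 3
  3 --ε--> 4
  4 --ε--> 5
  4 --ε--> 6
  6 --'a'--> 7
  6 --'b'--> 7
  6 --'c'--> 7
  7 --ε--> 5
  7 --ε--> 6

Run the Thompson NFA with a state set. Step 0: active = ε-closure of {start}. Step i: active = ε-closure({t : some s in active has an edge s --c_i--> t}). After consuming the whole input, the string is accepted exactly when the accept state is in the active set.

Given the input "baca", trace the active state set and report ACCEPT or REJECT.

initial (ε-close {0}): {0}
'b' @ 1: {1,2}
'a' @ 2: {3,4,5,6}  ✓accept
'c' @ 3: {5,6,7}  ✓accept
'a' @ 4: {5,6,7}  ✓accept
final: {5,6,7}; accept 5 in set

Answer: ACCEPT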